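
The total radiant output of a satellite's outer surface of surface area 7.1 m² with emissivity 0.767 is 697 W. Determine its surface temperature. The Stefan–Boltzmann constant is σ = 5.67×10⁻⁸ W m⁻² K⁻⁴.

From P = εσAT⁴, T = (P / εσA)^(1/4) = (697 / (0.767 × 5.67×10⁻⁸ × 7.10))^(1/4).
T = (2.26×10^9)^(1/4) = 218 K.

T ≈ 218 K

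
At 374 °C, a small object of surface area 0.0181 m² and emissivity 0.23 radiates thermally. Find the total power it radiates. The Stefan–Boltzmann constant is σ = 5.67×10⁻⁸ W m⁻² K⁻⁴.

374 °C = 647 K.
P = εσAT⁴ = 0.23 × 5.67×10⁻⁸ × 0.0181 × (647)⁴ = 0.23 × 5.67×10⁻⁸ × 0.0181 × 1.75×10^11.
P = 41.4 W.

P ≈ 41.4 W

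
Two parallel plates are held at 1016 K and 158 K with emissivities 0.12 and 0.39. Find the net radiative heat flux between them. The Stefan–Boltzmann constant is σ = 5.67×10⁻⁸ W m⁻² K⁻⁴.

For two large parallel gray plates, q = σ(T₁⁴ − T₂⁴) / (1/ε₁ + 1/ε₂ − 1).
1/ε₁ + 1/ε₂ − 1 = 1/0.12 + 1/0.39 − 1 = 9.897.
T₁⁴ − T₂⁴ = 1.07×10^12 − 6.23×10^8 = 1.06×10^12 K⁴.
q = 5.67×10⁻⁸ × 1.06×10^12 / 9.897 = 6100 W/m².

q ≈ 6100 W/m²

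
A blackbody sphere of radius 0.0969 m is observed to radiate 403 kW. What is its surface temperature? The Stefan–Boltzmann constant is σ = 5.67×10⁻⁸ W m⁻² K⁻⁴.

T ≈ 2790 K

A = 4πr² = 4π × (0.0969)² = 0.118 m².
From P = σAT⁴, T = (P / σA)^(1/4) = (4.03×10^5 / (5.67×10⁻⁸ × 0.118))^(1/4).
T = (6.02×10^13)^(1/4) = 2790 K.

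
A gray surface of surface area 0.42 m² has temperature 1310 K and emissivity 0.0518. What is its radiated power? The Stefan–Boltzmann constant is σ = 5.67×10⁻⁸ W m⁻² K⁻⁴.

P ≈ 3630 W

P = εσAT⁴ = 0.0518 × 5.67×10⁻⁸ × 0.420 × (1310)⁴ = 0.0518 × 5.67×10⁻⁸ × 0.420 × 2.94×10^12.
P = 3630 W.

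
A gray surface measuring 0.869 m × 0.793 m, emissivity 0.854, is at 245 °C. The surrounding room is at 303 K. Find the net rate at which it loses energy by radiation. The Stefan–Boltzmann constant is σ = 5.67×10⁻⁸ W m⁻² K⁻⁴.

Q ≈ 2120 W

A = 0.869 × 0.793 = 0.689 m².
Convert: 245 °C = 518 K.
Q = εσA(T⁴ − T_s⁴). T⁴ − T_s⁴ = (518)⁴ − (303)⁴ = 7.20×10^10 − 8.43×10^9 = 6.36×10^10 K⁴.
Q = 0.854 × 5.67×10⁻⁸ × 0.689 × 6.36×10^10 = 2120 W.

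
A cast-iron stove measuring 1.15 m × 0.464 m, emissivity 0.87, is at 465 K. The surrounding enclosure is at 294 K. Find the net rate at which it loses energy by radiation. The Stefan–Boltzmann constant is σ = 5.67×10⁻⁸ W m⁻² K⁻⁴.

Q ≈ 1030 W

A = 1.15 × 0.464 = 0.534 m².
Q = εσA(T⁴ − T_s⁴). T⁴ − T_s⁴ = (465)⁴ − (294)⁴ = 4.68×10^10 − 7.47×10^9 = 3.93×10^10 K⁴.
Q = 0.87 × 5.67×10⁻⁸ × 0.534 × 3.93×10^10 = 1030 W.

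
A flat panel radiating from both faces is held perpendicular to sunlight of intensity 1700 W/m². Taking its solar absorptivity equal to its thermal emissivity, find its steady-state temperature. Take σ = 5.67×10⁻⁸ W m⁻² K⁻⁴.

T ≈ 350 K

Absorbed flux αS = emitted flux 2εσT⁴ per unit area; with α = ε this gives T = (S/2σ)^(1/4).
T = (1700 / (2 × 5.67×10⁻⁸))^(1/4) = (1.50×10^10)^(1/4).
T = 350 K.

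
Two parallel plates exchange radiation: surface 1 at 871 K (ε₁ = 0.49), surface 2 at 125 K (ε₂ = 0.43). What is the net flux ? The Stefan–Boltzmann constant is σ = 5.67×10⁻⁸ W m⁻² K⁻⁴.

For two large parallel gray plates, q = σ(T₁⁴ − T₂⁴) / (1/ε₁ + 1/ε₂ − 1).
1/ε₁ + 1/ε₂ − 1 = 1/0.49 + 1/0.43 − 1 = 3.366.
T₁⁴ − T₂⁴ = 5.76×10^11 − 2.44×10^8 = 5.75×10^11 K⁴.
q = 5.67×10⁻⁸ × 5.75×10^11 / 3.366 = 9690 W/m².

q ≈ 9690 W/m²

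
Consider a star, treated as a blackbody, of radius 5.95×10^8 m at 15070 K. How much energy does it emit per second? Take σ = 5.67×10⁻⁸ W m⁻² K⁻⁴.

P ≈ 1.30×10^28 W

A = 4πr² = 4π × (5.95×10^8)² = 4.45×10^18 m².
P = σAT⁴ = 5.67×10⁻⁸ × 4.45×10^18 × (15070)⁴ = 5.67×10⁻⁸ × 4.45×10^18 × 5.16×10^16.
P = 1.30×10^28 W.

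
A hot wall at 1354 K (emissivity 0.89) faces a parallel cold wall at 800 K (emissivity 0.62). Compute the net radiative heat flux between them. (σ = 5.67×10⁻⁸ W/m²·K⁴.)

For two large parallel gray plates, q = σ(T₁⁴ − T₂⁴) / (1/ε₁ + 1/ε₂ − 1).
1/ε₁ + 1/ε₂ − 1 = 1/0.89 + 1/0.62 − 1 = 1.736.
T₁⁴ − T₂⁴ = 3.36×10^12 − 4.10×10^11 = 2.95×10^12 K⁴.
q = 5.67×10⁻⁸ × 2.95×10^12 / 1.736 = 96400 W/m².

q ≈ 96400 W/m²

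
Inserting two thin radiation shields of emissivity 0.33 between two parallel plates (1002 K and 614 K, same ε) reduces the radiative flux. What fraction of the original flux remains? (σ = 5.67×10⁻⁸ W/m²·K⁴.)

With N identical shields there are N+1 = 3 gaps in series, each with the same radiative resistance, so the flux falls to 1/(N+1) of its unshielded value.

ratio ≈ 0.333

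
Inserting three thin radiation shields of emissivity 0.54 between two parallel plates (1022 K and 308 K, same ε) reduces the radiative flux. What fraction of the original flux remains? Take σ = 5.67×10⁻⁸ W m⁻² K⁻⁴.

With N identical shields there are N+1 = 4 gaps in series, each with the same radiative resistance, so the flux falls to 1/(N+1) of its unshielded value.

ratio ≈ 0.250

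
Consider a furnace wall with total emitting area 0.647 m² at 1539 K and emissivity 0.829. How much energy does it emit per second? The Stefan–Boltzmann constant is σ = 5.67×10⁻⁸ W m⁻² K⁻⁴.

P = εσAT⁴ = 0.829 × 5.67×10⁻⁸ × 0.647 × (1539)⁴ = 0.829 × 5.67×10⁻⁸ × 0.647 × 5.61×10^12.
P = 1.71×10^5 W.

P ≈ 1.71×10^5 W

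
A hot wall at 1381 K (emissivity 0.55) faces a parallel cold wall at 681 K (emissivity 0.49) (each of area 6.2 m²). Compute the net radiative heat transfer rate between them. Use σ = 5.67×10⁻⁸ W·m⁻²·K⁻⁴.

Q ≈ 4.21×10^5 W

For two large parallel gray plates, q = σ(T₁⁴ − T₂⁴) / (1/ε₁ + 1/ε₂ − 1).
1/ε₁ + 1/ε₂ − 1 = 1/0.55 + 1/0.49 − 1 = 2.859.
T₁⁴ − T₂⁴ = 3.64×10^12 − 2.15×10^11 = 3.42×10^12 K⁴.
q = 5.67×10⁻⁸ × 3.42×10^12 / 2.859 = 67900 W/m².
Q = q·A = 67900 × 6.2 = 4.21×10^5 W.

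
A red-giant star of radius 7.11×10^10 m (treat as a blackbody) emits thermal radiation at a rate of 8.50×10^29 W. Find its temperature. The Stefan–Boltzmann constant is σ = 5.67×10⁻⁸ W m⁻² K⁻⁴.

A = 4πr² = 4π × (7.11×10^10)² = 6.35×10^22 m².
From P = σAT⁴, T = (P / σA)^(1/4) = (8.50×10^29 / (5.67×10⁻⁸ × 6.35×10^22))^(1/4).
T = (2.36×10^14)^(1/4) = 3920 K.

T ≈ 3920 K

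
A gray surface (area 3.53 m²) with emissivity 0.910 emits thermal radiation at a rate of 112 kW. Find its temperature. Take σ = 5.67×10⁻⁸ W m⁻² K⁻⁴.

T ≈ 886 K

From P = εσAT⁴, T = (P / εσA)^(1/4) = (1.12×10^5 / (0.910 × 5.67×10⁻⁸ × 3.53))^(1/4).
T = (6.15×10^11)^(1/4) = 886 K.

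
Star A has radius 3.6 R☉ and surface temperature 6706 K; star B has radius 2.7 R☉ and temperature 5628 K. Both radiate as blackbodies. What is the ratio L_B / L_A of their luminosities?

L = 4πR²σT⁴ ∝ R²T⁴, so L_B/L_A = (2.7/3.6)² × (5628/6706)⁴ = 0.562 × 0.496 = 0.279.

L_B/L_A ≈ 0.279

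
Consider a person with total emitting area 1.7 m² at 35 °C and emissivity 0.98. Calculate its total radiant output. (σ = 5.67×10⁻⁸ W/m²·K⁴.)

35 °C = 308 K.
P = εσAT⁴ = 0.98 × 5.67×10⁻⁸ × 1.70 × (308)⁴ = 0.98 × 5.67×10⁻⁸ × 1.70 × 9.00×10^9.
P = 850 W.

P ≈ 850 W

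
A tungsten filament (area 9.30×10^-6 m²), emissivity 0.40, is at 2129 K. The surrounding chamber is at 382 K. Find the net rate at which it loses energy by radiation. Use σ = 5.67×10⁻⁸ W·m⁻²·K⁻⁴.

Q = εσA(T⁴ − T_s⁴). T⁴ − T_s⁴ = (2129)⁴ − (382)⁴ = 2.05×10^13 − 2.13×10^10 = 2.05×10^13 K⁴.
Q = 0.40 × 5.67×10⁻⁸ × 9.30×10^-6 × 2.05×10^13 = 4.33 W.

Q ≈ 4.33 W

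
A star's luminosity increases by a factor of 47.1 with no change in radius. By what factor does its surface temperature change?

P ∝ T⁴ ⇒ T ∝ P^(1/4), so T scales by (47.1)^(1/4) = 2.62.

factor ≈ 2.62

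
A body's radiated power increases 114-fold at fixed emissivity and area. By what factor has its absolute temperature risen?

factor ≈ 3.27

P ∝ T⁴ ⇒ T ∝ P^(1/4), so T scales by (114)^(1/4) = 3.27.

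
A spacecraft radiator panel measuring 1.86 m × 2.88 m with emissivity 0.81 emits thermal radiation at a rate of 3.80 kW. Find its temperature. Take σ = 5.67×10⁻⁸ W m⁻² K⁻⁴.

T ≈ 353 K

A = 1.86 × 2.88 = 5.36 m².
From P = εσAT⁴, T = (P / εσA)^(1/4) = (3800 / (0.81 × 5.67×10⁻⁸ × 5.36))^(1/4).
T = (1.54×10^10)^(1/4) = 353 K.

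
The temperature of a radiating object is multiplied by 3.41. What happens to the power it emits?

factor ≈ 135

P ∝ T⁴, so the power scales as (3.41)⁴ = 135.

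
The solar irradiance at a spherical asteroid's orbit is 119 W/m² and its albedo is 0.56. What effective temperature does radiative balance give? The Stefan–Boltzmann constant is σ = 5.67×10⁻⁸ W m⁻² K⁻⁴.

Power absorbed = (1−a)S·πR²; power emitted = 4πR²σT⁴. Equating and cancelling πR²:
T = ((1−a)S / 4σ)^(1/4) = (52.4 / (4 × 5.67×10⁻⁸))^(1/4) = (2.31×10^8)^(1/4).
T = 123 K.

T ≈ 123 K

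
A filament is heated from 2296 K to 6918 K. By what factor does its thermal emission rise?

ratio ≈ 82.4

P ∝ T⁴, so the ratio is (6918/2296)⁴ = (3.013)⁴ = 82.4.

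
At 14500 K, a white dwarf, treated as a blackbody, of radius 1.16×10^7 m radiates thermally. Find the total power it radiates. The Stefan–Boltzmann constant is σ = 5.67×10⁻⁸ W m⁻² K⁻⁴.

A = 4πr² = 4π × (1.16×10^7)² = 1.69×10^15 m².
P = σAT⁴ = 5.67×10⁻⁸ × 1.69×10^15 × (14500)⁴ = 5.67×10⁻⁸ × 1.69×10^15 × 4.42×10^16.
P = 4.24×10^24 W.

P ≈ 4.24×10^24 W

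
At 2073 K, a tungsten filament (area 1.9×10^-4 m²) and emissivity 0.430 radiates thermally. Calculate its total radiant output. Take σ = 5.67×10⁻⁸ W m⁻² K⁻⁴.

P ≈ 85.5 W

P = εσAT⁴ = 0.430 × 5.67×10⁻⁸ × 1.90×10^-4 × (2073)⁴ = 0.430 × 5.67×10⁻⁸ × 1.90×10^-4 × 1.85×10^13.
P = 85.5 W.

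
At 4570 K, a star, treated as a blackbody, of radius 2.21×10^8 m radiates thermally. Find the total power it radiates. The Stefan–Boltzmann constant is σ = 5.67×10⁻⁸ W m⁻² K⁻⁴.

A = 4πr² = 4π × (2.21×10^8)² = 6.14×10^17 m².
P = σAT⁴ = 5.67×10⁻⁸ × 6.14×10^17 × (4570)⁴ = 5.67×10⁻⁸ × 6.14×10^17 × 4.36×10^14.
P = 1.52×10^25 W.

P ≈ 1.52×10^25 W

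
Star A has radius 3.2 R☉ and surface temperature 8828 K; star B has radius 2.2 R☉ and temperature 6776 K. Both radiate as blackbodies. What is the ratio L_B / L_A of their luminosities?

L = 4πR²σT⁴ ∝ R²T⁴, so L_B/L_A = (2.2/3.2)² × (6776/8828)⁴ = 0.473 × 0.347 = 0.164.

L_B/L_A ≈ 0.164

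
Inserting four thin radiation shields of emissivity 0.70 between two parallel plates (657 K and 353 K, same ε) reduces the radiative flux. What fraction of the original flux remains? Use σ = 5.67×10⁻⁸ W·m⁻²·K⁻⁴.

ratio ≈ 0.200

With N identical shields there are N+1 = 5 gaps in series, each with the same radiative resistance, so the flux falls to 1/(N+1) of its unshielded value.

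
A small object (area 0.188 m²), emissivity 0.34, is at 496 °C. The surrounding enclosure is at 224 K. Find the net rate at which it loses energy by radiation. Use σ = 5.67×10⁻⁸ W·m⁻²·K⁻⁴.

Convert: 496 °C = 769 K.
Q = εσA(T⁴ − T_s⁴). T⁴ − T_s⁴ = (769)⁴ − (224)⁴ = 3.50×10^11 − 2.52×10^9 = 3.47×10^11 K⁴.
Q = 0.34 × 5.67×10⁻⁸ × 0.188 × 3.47×10^11 = 1260 W.

Q ≈ 1260 W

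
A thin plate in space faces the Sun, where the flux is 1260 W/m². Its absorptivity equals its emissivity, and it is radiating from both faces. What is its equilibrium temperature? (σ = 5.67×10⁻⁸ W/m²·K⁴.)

Absorbed flux αS = emitted flux 2εσT⁴ per unit area; with α = ε this gives T = (S/2σ)^(1/4).
T = (1260 / (2 × 5.67×10⁻⁸))^(1/4) = (1.11×10^10)^(1/4).
T = 325 K.

T ≈ 325 K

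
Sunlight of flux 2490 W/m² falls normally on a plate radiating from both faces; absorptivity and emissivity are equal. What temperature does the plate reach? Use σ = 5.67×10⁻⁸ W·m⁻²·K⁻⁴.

Absorbed flux αS = emitted flux 2εσT⁴ per unit area; with α = ε this gives T = (S/2σ)^(1/4).
T = (2490 / (2 × 5.67×10⁻⁸))^(1/4) = (2.20×10^10)^(1/4).
T = 385 K.

T ≈ 385 K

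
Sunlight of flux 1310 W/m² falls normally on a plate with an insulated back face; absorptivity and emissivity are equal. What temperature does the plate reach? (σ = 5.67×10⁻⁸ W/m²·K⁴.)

Absorbed flux αS = emitted flux εσT⁴ (one radiating face); with α = ε, T = (S/σ)^(1/4).
T = (1310 / 5.67×10⁻⁸)^(1/4) = (2.31×10^10)^(1/4).
T = 390 K.

T ≈ 390 K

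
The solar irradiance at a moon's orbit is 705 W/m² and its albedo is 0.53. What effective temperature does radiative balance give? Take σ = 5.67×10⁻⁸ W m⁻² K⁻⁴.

Power absorbed = (1−a)S·πR²; power emitted = 4πR²σT⁴. Equating and cancelling πR²:
T = ((1−a)S / 4σ)^(1/4) = (331 / (4 × 5.67×10⁻⁸))^(1/4) = (1.46×10^9)^(1/4).
T = 196 K.

T ≈ 196 K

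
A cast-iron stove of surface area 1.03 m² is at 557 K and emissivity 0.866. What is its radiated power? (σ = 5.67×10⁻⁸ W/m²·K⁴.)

P ≈ 4870 W

P = εσAT⁴ = 0.866 × 5.67×10⁻⁸ × 1.03 × (557)⁴ = 0.866 × 5.67×10⁻⁸ × 1.03 × 9.63×10^10.
P = 4870 W.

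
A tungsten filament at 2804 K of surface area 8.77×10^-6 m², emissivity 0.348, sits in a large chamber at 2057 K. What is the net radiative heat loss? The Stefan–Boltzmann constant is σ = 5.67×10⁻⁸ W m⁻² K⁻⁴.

Q ≈ 7.60 W

Q = εσA(T⁴ − T_s⁴). T⁴ − T_s⁴ = (2804)⁴ − (2057)⁴ = 6.18×10^13 − 1.79×10^13 = 4.39×10^13 K⁴.
Q = 0.348 × 5.67×10⁻⁸ × 8.77×10^-6 × 4.39×10^13 = 7.60 W.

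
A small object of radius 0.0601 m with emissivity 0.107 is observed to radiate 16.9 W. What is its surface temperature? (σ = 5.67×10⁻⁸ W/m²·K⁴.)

A = 4πr² = 4π × (0.0601)² = 0.0454 m².
From P = εσAT⁴, T = (P / εσA)^(1/4) = (16.9 / (0.107 × 5.67×10⁻⁸ × 0.0454))^(1/4).
T = (6.14×10^10)^(1/4) = 498 K.

T ≈ 498 K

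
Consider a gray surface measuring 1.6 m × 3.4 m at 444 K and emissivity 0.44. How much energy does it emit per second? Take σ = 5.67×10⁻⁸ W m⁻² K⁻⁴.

P ≈ 5270 W

A = 1.6 × 3.4 = 5.44 m².
Stefan–Boltzmann: P = εσAT⁴ = 0.44 × 5.67×10⁻⁸ × 5.44 × (444)⁴ = 0.44 × 5.67×10⁻⁸ × 5.44 × 3.89×10^10.
P = 5270 W.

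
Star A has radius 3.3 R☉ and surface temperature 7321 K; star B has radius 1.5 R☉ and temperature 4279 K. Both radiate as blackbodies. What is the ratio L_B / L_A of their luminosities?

L = 4πR²σT⁴ ∝ R²T⁴, so L_B/L_A = (1.5/3.3)² × (4279/7321)⁴ = 0.207 × 0.117 = 0.0241.

L_B/L_A ≈ 0.0241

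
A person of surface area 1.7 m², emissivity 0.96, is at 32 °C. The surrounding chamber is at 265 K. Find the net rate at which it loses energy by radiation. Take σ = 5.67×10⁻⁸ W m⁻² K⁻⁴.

Q ≈ 344 W

Convert: 32 °C = 305 K.
Q = εσA(T⁴ − T_s⁴). T⁴ − T_s⁴ = (305)⁴ − (265)⁴ = 8.65×10^9 − 4.93×10^9 = 3.72×10^9 K⁴.
Q = 0.96 × 5.67×10⁻⁸ × 1.70 × 3.72×10^9 = 344 W.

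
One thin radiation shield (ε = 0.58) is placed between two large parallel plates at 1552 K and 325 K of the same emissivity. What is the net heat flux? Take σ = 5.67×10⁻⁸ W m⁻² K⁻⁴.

q ≈ 67100 W/m²

Each of the 2 gaps contributes resistance (2/ε − 1) = 2/0.58 − 1 = 2.448; total = 4.897.
q = σ(T₁⁴ − T₂⁴) / 4.897 = 5.67×10⁻⁸ × 5.79×10^12 / 4.897 = 67100 W/m².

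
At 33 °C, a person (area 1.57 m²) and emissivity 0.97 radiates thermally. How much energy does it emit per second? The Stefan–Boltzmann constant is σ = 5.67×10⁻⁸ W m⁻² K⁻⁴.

P ≈ 757 W

33 °C = 306 K.
Stefan–Boltzmann: P = εσAT⁴ = 0.97 × 5.67×10⁻⁸ × 1.57 × (306)⁴ = 0.97 × 5.67×10⁻⁸ × 1.57 × 8.77×10^9.
P = 757 W.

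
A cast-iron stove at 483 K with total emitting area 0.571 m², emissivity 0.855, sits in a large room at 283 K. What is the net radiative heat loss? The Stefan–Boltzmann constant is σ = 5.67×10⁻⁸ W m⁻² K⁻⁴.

Q ≈ 1330 W

Q = εσA(T⁴ − T_s⁴). T⁴ − T_s⁴ = (483)⁴ − (283)⁴ = 5.44×10^10 − 6.41×10^9 = 4.80×10^10 K⁴.
Q = 0.855 × 5.67×10⁻⁸ × 0.571 × 4.80×10^10 = 1330 W.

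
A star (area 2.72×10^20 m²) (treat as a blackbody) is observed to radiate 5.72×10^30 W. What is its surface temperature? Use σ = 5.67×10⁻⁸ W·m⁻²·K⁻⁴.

T ≈ 24700 K

From P = σAT⁴, T = (P / σA)^(1/4) = (5.72×10^30 / (5.67×10⁻⁸ × 2.72×10^20))^(1/4).
T = (3.71×10^17)^(1/4) = 24700 K.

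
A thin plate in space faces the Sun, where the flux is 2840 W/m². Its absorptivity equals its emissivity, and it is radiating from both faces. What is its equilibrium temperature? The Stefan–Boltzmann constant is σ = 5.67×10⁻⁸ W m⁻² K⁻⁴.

T ≈ 398 K

Absorbed flux αS = emitted flux 2εσT⁴ per unit area; with α = ε this gives T = (S/2σ)^(1/4).
T = (2840 / (2 × 5.67×10⁻⁸))^(1/4) = (2.50×10^10)^(1/4).
T = 398 K.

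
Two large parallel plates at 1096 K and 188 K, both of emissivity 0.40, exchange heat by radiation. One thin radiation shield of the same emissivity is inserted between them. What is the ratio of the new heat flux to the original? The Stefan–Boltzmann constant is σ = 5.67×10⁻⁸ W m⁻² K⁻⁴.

With N identical shields there are N+1 = 2 gaps in series, each with the same radiative resistance, so the flux falls to 1/(N+1) of its unshielded value.

ratio ≈ 0.500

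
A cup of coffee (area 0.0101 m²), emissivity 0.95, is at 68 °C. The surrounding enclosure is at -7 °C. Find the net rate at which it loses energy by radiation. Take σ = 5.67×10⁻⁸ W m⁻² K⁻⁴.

Convert: 68 °C = 341 K; -7 °C = 266 K.
Q = εσA(T⁴ − T_s⁴). T⁴ − T_s⁴ = (341)⁴ − (266)⁴ = 1.35×10^10 − 5.01×10^9 = 8.51×10^9 K⁴.
Q = 0.95 × 5.67×10⁻⁸ × 0.0101 × 8.51×10^9 = 4.63 W.

Q ≈ 4.63 W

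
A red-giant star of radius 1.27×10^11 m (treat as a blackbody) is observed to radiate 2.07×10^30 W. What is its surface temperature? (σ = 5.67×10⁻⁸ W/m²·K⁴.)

A = 4πr² = 4π × (1.27×10^11)² = 2.03×10^23 m².
From P = σAT⁴, T = (P / σA)^(1/4) = (2.07×10^30 / (5.67×10⁻⁸ × 2.03×10^23))^(1/4).
T = (1.80×10^14)^(1/4) = 3660 K.

T ≈ 3660 K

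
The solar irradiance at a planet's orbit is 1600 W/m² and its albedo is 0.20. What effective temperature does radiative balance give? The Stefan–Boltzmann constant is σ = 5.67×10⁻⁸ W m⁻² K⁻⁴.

Power absorbed = (1−a)S·πR²; power emitted = 4πR²σT⁴. Equating and cancelling πR²:
T = ((1−a)S / 4σ)^(1/4) = (1280 / (4 × 5.67×10⁻⁸))^(1/4) = (5.64×10^9)^(1/4).
T = 274 K.

T ≈ 274 K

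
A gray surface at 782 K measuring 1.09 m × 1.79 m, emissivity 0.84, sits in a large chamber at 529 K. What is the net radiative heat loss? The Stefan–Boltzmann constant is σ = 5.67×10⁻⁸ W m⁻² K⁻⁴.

Q ≈ 27500 W

A = 1.09 × 1.79 = 1.95 m².
Q = εσA(T⁴ − T_s⁴). T⁴ − T_s⁴ = (782)⁴ − (529)⁴ = 3.74×10^11 − 7.83×10^10 = 2.96×10^11 K⁴.
Q = 0.84 × 5.67×10⁻⁸ × 1.95 × 2.96×10^11 = 27500 W.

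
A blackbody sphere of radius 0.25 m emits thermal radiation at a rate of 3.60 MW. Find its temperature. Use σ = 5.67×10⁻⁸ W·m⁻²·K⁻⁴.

T ≈ 3000 K

A = 4πr² = 4π × (0.25)² = 0.785 m².
From P = σAT⁴, T = (P / σA)^(1/4) = (3.60×10^6 / (5.67×10⁻⁸ × 0.785))^(1/4).
T = (8.08×10^13)^(1/4) = 3000 K.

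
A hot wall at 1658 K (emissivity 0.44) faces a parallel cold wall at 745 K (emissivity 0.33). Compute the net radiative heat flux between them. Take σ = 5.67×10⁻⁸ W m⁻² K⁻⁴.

q ≈ 95500 W/m²

For two large parallel gray plates, q = σ(T₁⁴ − T₂⁴) / (1/ε₁ + 1/ε₂ − 1).
1/ε₁ + 1/ε₂ − 1 = 1/0.44 + 1/0.33 − 1 = 4.303.
T₁⁴ − T₂⁴ = 7.56×10^12 − 3.08×10^11 = 7.25×10^12 K⁴.
q = 5.67×10⁻⁸ × 7.25×10^12 / 4.303 = 95500 W/m².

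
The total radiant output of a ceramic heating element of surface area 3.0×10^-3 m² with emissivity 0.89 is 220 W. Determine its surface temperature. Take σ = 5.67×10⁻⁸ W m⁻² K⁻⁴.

T ≈ 1100 K

From P = εσAT⁴, T = (P / εσA)^(1/4) = (220 / (0.89 × 5.67×10⁻⁸ × 3.00×10^-3))^(1/4).
T = (1.45×10^12)^(1/4) = 1100 K.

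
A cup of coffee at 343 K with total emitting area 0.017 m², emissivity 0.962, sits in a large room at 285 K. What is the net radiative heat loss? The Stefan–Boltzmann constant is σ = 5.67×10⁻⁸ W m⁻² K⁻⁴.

Q = εσA(T⁴ − T_s⁴). T⁴ − T_s⁴ = (343)⁴ − (285)⁴ = 1.38×10^10 − 6.60×10^9 = 7.24×10^9 K⁴.
Q = 0.962 × 5.67×10⁻⁸ × 0.0170 × 7.24×10^9 = 6.72 W.

Q ≈ 6.72 W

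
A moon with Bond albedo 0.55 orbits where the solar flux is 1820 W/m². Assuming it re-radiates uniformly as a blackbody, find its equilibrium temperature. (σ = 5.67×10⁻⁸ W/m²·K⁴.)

T ≈ 245 K

Power absorbed = (1−a)S·πR²; power emitted = 4πR²σT⁴. Equating and cancelling πR²:
T = ((1−a)S / 4σ)^(1/4) = (819 / (4 × 5.67×10⁻⁸))^(1/4) = (3.61×10^9)^(1/4).
T = 245 K.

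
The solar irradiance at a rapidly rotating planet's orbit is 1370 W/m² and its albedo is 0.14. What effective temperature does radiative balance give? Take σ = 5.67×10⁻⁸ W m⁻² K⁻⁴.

Power absorbed = (1−a)S·πR²; power emitted = 4πR²σT⁴. Equating and cancelling πR²:
T = ((1−a)S / 4σ)^(1/4) = (1180 / (4 × 5.67×10⁻⁸))^(1/4) = (5.19×10^9)^(1/4).
T = 268 K.

T ≈ 268 K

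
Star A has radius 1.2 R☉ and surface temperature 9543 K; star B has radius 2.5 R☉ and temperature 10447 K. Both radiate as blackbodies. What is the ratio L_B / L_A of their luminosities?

L = 4πR²σT⁴ ∝ R²T⁴, so L_B/L_A = (2.5/1.2)² × (10447/9543)⁴ = 4.34 × 1.44 = 6.23.

L_B/L_A ≈ 6.23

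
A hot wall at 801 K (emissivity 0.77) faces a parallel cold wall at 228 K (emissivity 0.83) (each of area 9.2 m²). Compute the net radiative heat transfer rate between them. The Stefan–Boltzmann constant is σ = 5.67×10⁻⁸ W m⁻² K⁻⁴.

Q ≈ 1.42×10^5 W

For two large parallel gray plates, q = σ(T₁⁴ − T₂⁴) / (1/ε₁ + 1/ε₂ − 1).
1/ε₁ + 1/ε₂ − 1 = 1/0.77 + 1/0.83 − 1 = 1.504.
T₁⁴ − T₂⁴ = 4.12×10^11 − 2.70×10^9 = 4.09×10^11 K⁴.
q = 5.67×10⁻⁸ × 4.09×10^11 / 1.504 = 15400 W/m².
Q = q·A = 15400 × 9.2 = 1.42×10^5 W.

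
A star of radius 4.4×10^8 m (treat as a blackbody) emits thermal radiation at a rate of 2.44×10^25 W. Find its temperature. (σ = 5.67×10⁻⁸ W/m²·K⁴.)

A = 4πr² = 4π × (4.4×10^8)² = 2.43×10^18 m².
From P = σAT⁴, T = (P / σA)^(1/4) = (2.44×10^25 / (5.67×10⁻⁸ × 2.43×10^18))^(1/4).
T = (1.77×10^14)^(1/4) = 3650 K.

T ≈ 3650 K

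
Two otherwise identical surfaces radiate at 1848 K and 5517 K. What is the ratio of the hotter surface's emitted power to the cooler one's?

P ∝ T⁴, so the ratio is (5517/1848)⁴ = (2.985)⁴ = 79.4.

ratio ≈ 79.4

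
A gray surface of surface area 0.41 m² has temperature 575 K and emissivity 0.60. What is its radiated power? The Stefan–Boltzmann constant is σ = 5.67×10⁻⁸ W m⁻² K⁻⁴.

P = εσAT⁴ = 0.60 × 5.67×10⁻⁸ × 0.410 × (575)⁴ = 0.60 × 5.67×10⁻⁸ × 0.410 × 1.09×10^11.
P = 1520 W.

P ≈ 1520 W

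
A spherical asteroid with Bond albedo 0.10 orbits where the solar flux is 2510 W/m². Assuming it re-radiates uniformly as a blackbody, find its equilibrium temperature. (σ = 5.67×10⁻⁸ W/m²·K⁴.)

Power absorbed = (1−a)S·πR²; power emitted = 4πR²σT⁴. Equating and cancelling πR²:
T = ((1−a)S / 4σ)^(1/4) = (2260 / (4 × 5.67×10⁻⁸))^(1/4) = (9.96×10^9)^(1/4).
T = 316 K.

T ≈ 316 K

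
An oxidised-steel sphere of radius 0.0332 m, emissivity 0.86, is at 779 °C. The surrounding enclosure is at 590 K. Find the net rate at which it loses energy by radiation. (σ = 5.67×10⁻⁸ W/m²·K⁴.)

A = 4πr² = 4π × (0.0332)² = 0.0139 m².
Convert: 779 °C = 1052 K.
Q = εσA(T⁴ − T_s⁴). T⁴ − T_s⁴ = (1052)⁴ − (590)⁴ = 1.22×10^12 − 1.21×10^11 = 1.10×10^12 K⁴.
Q = 0.86 × 5.67×10⁻⁸ × 0.0139 × 1.10×10^12 = 745 W.

Q ≈ 745 W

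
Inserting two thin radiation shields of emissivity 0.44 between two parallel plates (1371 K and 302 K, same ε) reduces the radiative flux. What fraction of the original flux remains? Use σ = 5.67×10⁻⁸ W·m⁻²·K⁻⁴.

ratio ≈ 0.333

With N identical shields there are N+1 = 3 gaps in series, each with the same radiative resistance, so the flux falls to 1/(N+1) of its unshielded value.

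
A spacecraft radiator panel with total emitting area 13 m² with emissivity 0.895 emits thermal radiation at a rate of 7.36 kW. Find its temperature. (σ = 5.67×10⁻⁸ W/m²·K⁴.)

From P = εσAT⁴, T = (P / εσA)^(1/4) = (7360 / (0.895 × 5.67×10⁻⁸ × 13.0))^(1/4).
T = (1.12×10^10)^(1/4) = 325 K.

T ≈ 325 K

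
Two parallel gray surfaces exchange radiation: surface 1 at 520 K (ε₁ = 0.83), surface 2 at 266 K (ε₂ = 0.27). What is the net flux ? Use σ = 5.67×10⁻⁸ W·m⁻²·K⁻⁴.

For two large parallel gray plates, q = σ(T₁⁴ − T₂⁴) / (1/ε₁ + 1/ε₂ − 1).
1/ε₁ + 1/ε₂ − 1 = 1/0.83 + 1/0.27 − 1 = 3.909.
T₁⁴ − T₂⁴ = 7.31×10^10 − 5.01×10^9 = 6.81×10^10 K⁴.
q = 5.67×10⁻⁸ × 6.81×10^10 / 3.909 = 988 W/m².

q ≈ 988 W/m²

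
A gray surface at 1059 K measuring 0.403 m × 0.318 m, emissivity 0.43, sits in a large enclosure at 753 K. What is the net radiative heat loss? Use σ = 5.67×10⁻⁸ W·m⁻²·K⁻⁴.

A = 0.403 × 0.318 = 0.128 m².
Q = εσA(T⁴ − T_s⁴). T⁴ − T_s⁴ = (1059)⁴ − (753)⁴ = 1.26×10^12 − 3.21×10^11 = 9.36×10^11 K⁴.
Q = 0.43 × 5.67×10⁻⁸ × 0.128 × 9.36×10^11 = 2930 W.

Q ≈ 2930 W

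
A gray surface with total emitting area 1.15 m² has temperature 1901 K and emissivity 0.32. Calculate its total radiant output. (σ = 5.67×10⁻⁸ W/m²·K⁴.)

P ≈ 2.72×10^5 W

Stefan–Boltzmann: P = εσAT⁴ = 0.32 × 5.67×10⁻⁸ × 1.15 × (1901)⁴ = 0.32 × 5.67×10⁻⁸ × 1.15 × 1.31×10^13.
P = 2.72×10^5 W.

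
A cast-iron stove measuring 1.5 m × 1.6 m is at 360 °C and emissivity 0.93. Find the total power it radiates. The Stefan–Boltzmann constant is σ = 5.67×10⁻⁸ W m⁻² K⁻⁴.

P ≈ 20300 W

A = 1.5 × 1.6 = 2.40 m².
360 °C = 633 K.
P = εσAT⁴ = 0.93 × 5.67×10⁻⁸ × 2.40 × (633)⁴ = 0.93 × 5.67×10⁻⁸ × 2.40 × 1.61×10^11.
P = 20300 W.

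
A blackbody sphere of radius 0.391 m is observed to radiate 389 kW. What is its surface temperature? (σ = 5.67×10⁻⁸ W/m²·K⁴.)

T ≈ 1370 K

A = 4πr² = 4π × (0.391)² = 1.92 m².
From P = σAT⁴, T = (P / σA)^(1/4) = (3.89×10^5 / (5.67×10⁻⁸ × 1.92))^(1/4).
T = (3.57×10^12)^(1/4) = 1370 K.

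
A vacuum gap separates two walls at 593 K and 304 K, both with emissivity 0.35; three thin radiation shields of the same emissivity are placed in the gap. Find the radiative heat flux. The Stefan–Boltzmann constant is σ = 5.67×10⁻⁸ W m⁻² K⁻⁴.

Each of the 4 gaps contributes resistance (2/ε − 1) = 2/0.35 − 1 = 4.714; total = 18.86.
q = σ(T₁⁴ − T₂⁴) / 18.86 = 5.67×10⁻⁸ × 1.15×10^11 / 18.86 = 346 W/m².

q ≈ 346 W/m²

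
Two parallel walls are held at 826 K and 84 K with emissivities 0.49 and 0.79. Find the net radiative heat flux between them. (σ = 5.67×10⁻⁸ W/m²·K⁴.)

For two large parallel gray plates, q = σ(T₁⁴ − T₂⁴) / (1/ε₁ + 1/ε₂ − 1).
1/ε₁ + 1/ε₂ − 1 = 1/0.49 + 1/0.79 − 1 = 2.307.
T₁⁴ − T₂⁴ = 4.66×10^11 − 4.98×10^7 = 4.65×10^11 K⁴.
q = 5.67×10⁻⁸ × 4.65×10^11 / 2.307 = 11400 W/m².

q ≈ 11400 W/m²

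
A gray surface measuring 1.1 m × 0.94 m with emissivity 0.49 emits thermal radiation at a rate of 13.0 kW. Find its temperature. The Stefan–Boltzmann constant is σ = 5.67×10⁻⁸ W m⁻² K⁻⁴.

T ≈ 820 K

A = 1.1 × 0.94 = 1.03 m².
From P = εσAT⁴, T = (P / εσA)^(1/4) = (13000 / (0.49 × 5.67×10⁻⁸ × 1.03))^(1/4).
T = (4.53×10^11)^(1/4) = 820 K.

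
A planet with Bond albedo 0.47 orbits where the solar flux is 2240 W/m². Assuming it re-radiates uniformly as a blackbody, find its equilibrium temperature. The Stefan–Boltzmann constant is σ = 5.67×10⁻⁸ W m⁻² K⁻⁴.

T ≈ 269 K

Power absorbed = (1−a)S·πR²; power emitted = 4πR²σT⁴. Equating and cancelling πR²:
T = ((1−a)S / 4σ)^(1/4) = (1190 / (4 × 5.67×10⁻⁸))^(1/4) = (5.23×10^9)^(1/4).
T = 269 K.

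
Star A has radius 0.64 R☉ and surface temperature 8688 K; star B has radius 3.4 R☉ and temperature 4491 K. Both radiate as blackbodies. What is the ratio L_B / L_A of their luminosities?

L_B/L_A ≈ 2.02

L = 4πR²σT⁴ ∝ R²T⁴, so L_B/L_A = (3.4/0.64)² × (4491/8688)⁴ = 28.2 × 0.0714 = 2.02.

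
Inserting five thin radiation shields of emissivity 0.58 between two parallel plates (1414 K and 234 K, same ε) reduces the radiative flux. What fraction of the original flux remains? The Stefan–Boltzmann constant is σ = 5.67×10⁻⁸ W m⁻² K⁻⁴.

With N identical shields there are N+1 = 6 gaps in series, each with the same radiative resistance, so the flux falls to 1/(N+1) of its unshielded value.

ratio ≈ 0.167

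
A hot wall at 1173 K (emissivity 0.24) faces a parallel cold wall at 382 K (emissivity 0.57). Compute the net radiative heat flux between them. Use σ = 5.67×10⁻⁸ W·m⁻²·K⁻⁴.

For two large parallel gray plates, q = σ(T₁⁴ − T₂⁴) / (1/ε₁ + 1/ε₂ − 1).
1/ε₁ + 1/ε₂ − 1 = 1/0.24 + 1/0.57 − 1 = 4.921.
T₁⁴ − T₂⁴ = 1.89×10^12 − 2.13×10^10 = 1.87×10^12 K⁴.
q = 5.67×10⁻⁸ × 1.87×10^12 / 4.921 = 21600 W/m².

q ≈ 21600 W/m²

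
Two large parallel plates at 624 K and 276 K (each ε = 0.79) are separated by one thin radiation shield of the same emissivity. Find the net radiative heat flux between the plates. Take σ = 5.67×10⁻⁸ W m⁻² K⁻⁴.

Each of the 2 gaps contributes resistance (2/ε − 1) = 2/0.79 − 1 = 1.532; total = 3.063.
q = σ(T₁⁴ − T₂⁴) / 3.063 = 5.67×10⁻⁸ × 1.46×10^11 / 3.063 = 2700 W/m².

q ≈ 2700 W/m²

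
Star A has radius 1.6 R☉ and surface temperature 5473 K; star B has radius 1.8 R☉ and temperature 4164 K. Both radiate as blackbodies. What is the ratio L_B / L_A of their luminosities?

L = 4πR²σT⁴ ∝ R²T⁴, so L_B/L_A = (1.8/1.6)² × (4164/5473)⁴ = 1.27 × 0.335 = 0.424.

L_B/L_A ≈ 0.424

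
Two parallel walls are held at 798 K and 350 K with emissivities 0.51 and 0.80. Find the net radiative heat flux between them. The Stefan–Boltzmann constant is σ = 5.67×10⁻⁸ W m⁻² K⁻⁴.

For two large parallel gray plates, q = σ(T₁⁴ − T₂⁴) / (1/ε₁ + 1/ε₂ − 1).
1/ε₁ + 1/ε₂ − 1 = 1/0.51 + 1/0.80 − 1 = 2.211.
T₁⁴ − T₂⁴ = 4.06×10^11 − 1.50×10^10 = 3.91×10^11 K⁴.
q = 5.67×10⁻⁸ × 3.91×10^11 / 2.211 = 10000 W/m².

q ≈ 10000 W/m²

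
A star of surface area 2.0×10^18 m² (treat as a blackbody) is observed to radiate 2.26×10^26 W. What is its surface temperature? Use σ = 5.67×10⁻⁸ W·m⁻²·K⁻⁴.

From P = σAT⁴, T = (P / σA)^(1/4) = (2.26×10^26 / (5.67×10⁻⁸ × 2.00×10^18))^(1/4).
T = (1.99×10^15)^(1/4) = 6680 K.

T ≈ 6680 K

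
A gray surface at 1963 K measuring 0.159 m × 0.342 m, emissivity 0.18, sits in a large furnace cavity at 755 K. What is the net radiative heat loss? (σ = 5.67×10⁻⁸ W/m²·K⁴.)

A = 0.159 × 0.342 = 0.0544 m².
Q = εσA(T⁴ − T_s⁴). T⁴ − T_s⁴ = (1963)⁴ − (755)⁴ = 1.48×10^13 − 3.25×10^11 = 1.45×10^13 K⁴.
Q = 0.18 × 5.67×10⁻⁸ × 0.0544 × 1.45×10^13 = 8060 W.

Q ≈ 8060 W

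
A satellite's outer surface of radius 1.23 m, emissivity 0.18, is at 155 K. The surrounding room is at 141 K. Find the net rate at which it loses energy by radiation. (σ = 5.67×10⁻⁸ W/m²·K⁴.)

A = 4πr² = 4π × (1.23)² = 19.0 m².
Q = εσA(T⁴ − T_s⁴). T⁴ − T_s⁴ = (155)⁴ − (141)⁴ = 5.77×10^8 − 3.95×10^8 = 1.82×10^8 K⁴.
Q = 0.18 × 5.67×10⁻⁸ × 19.0 × 1.82×10^8 = 35.3 W.

Q ≈ 35.3 W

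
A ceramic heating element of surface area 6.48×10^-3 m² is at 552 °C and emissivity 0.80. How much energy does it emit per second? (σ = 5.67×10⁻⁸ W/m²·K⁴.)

P ≈ 136 W

552 °C = 825 K.
P = εσAT⁴ = 0.80 × 5.67×10⁻⁸ × 6.48×10^-3 × (825)⁴ = 0.80 × 5.67×10⁻⁸ × 6.48×10^-3 × 4.63×10^11.
P = 136 W.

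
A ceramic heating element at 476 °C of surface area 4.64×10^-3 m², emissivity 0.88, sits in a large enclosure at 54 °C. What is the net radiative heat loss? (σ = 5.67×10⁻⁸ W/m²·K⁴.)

Convert: 476 °C = 749 K; 54 °C = 327 K.
Q = εσA(T⁴ − T_s⁴). T⁴ − T_s⁴ = (749)⁴ − (327)⁴ = 3.15×10^11 − 1.14×10^10 = 3.03×10^11 K⁴.
Q = 0.88 × 5.67×10⁻⁸ × 4.64×10^-3 × 3.03×10^11 = 70.2 W.

Q ≈ 70.2 W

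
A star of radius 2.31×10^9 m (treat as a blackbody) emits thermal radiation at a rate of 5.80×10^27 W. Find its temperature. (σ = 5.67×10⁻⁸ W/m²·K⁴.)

A = 4πr² = 4π × (2.31×10^9)² = 6.71×10^19 m².
From P = σAT⁴, T = (P / σA)^(1/4) = (5.80×10^27 / (5.67×10⁻⁸ × 6.71×10^19))^(1/4).
T = (1.53×10^15)^(1/4) = 6250 K.

T ≈ 6250 K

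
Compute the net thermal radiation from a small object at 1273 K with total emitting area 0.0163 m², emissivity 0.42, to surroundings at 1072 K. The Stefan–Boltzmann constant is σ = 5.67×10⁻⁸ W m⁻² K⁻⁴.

Q = εσA(T⁴ − T_s⁴). T⁴ − T_s⁴ = (1273)⁴ − (1072)⁴ = 2.63×10^12 − 1.32×10^12 = 1.31×10^12 K⁴.
Q = 0.42 × 5.67×10⁻⁸ × 0.0163 × 1.31×10^12 = 507 W.

Q ≈ 507 W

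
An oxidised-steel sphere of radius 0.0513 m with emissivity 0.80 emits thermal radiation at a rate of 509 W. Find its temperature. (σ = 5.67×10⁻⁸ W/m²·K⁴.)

T ≈ 763 K

A = 4πr² = 4π × (0.0513)² = 0.0331 m².
From P = εσAT⁴, T = (P / εσA)^(1/4) = (509 / (0.80 × 5.67×10⁻⁸ × 0.0331))^(1/4).
T = (3.39×10^11)^(1/4) = 763 K.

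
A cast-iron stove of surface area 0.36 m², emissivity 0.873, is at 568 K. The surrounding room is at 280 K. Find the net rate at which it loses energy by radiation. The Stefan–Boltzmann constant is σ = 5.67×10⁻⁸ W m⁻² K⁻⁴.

Q = εσA(T⁴ − T_s⁴). T⁴ − T_s⁴ = (568)⁴ − (280)⁴ = 1.04×10^11 − 6.15×10^9 = 9.79×10^10 K⁴.
Q = 0.873 × 5.67×10⁻⁸ × 0.360 × 9.79×10^10 = 1750 W.

Q ≈ 1750 W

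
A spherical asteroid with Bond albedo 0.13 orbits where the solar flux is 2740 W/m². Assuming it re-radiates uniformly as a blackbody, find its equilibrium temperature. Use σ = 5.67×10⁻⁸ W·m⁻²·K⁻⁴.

Power absorbed = (1−a)S·πR²; power emitted = 4πR²σT⁴. Equating and cancelling πR²:
T = ((1−a)S / 4σ)^(1/4) = (2380 / (4 × 5.67×10⁻⁸))^(1/4) = (1.05×10^10)^(1/4).
T = 320 K.

T ≈ 320 K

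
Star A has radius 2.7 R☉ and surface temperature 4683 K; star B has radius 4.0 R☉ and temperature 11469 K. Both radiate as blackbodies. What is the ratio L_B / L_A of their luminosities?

L_B/L_A ≈ 79.0

L = 4πR²σT⁴ ∝ R²T⁴, so L_B/L_A = (4.0/2.7)² × (11469/4683)⁴ = 2.19 × 36.0 = 79.0.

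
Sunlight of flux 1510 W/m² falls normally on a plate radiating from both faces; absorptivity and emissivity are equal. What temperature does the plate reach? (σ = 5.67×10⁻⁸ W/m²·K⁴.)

T ≈ 340 K

Absorbed flux αS = emitted flux 2εσT⁴ per unit area; with α = ε this gives T = (S/2σ)^(1/4).
T = (1510 / (2 × 5.67×10⁻⁸))^(1/4) = (1.33×10^10)^(1/4).
T = 340 K.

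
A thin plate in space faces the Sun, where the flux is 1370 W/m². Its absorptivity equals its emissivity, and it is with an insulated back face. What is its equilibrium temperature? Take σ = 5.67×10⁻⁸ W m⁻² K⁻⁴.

T ≈ 394 K

Absorbed flux αS = emitted flux εσT⁴ (one radiating face); with α = ε, T = (S/σ)^(1/4).
T = (1370 / 5.67×10⁻⁸)^(1/4) = (2.42×10^10)^(1/4).
T = 394 K.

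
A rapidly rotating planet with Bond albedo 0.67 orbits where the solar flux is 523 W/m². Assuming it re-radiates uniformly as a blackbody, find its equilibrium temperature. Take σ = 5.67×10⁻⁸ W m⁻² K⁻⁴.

T ≈ 166 K

Power absorbed = (1−a)S·πR²; power emitted = 4πR²σT⁴. Equating and cancelling πR²:
T = ((1−a)S / 4σ)^(1/4) = (173 / (4 × 5.67×10⁻⁸))^(1/4) = (7.61×10^8)^(1/4).
T = 166 K.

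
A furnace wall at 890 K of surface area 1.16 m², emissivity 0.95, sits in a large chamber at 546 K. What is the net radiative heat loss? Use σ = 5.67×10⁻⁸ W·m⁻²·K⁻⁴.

Q ≈ 33700 W

Q = εσA(T⁴ − T_s⁴). T⁴ − T_s⁴ = (890)⁴ − (546)⁴ = 6.27×10^11 − 8.89×10^10 = 5.39×10^11 K⁴.
Q = 0.95 × 5.67×10⁻⁸ × 1.16 × 5.39×10^11 = 33700 W.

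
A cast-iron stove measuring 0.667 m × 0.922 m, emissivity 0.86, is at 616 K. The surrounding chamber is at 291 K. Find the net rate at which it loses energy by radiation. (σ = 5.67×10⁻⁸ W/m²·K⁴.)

Q ≈ 4100 W

A = 0.667 × 0.922 = 0.615 m².
Q = εσA(T⁴ − T_s⁴). T⁴ − T_s⁴ = (616)⁴ − (291)⁴ = 1.44×10^11 − 7.17×10^9 = 1.37×10^11 K⁴.
Q = 0.86 × 5.67×10⁻⁸ × 0.615 × 1.37×10^11 = 4100 W.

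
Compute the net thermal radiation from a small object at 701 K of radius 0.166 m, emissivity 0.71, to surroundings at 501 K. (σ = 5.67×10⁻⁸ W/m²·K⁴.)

Q ≈ 2490 W

A = 4πr² = 4π × (0.166)² = 0.346 m².
Q = εσA(T⁴ − T_s⁴). T⁴ − T_s⁴ = (701)⁴ − (501)⁴ = 2.41×10^11 − 6.30×10^10 = 1.78×10^11 K⁴.
Q = 0.71 × 5.67×10⁻⁸ × 0.346 × 1.78×10^11 = 2490 W.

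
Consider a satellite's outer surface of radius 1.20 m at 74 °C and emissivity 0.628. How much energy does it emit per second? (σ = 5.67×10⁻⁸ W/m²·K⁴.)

P ≈ 9340 W

A = 4πr² = 4π × (1.20)² = 18.1 m².
74 °C = 347 K.
P = εσAT⁴ = 0.628 × 5.67×10⁻⁸ × 18.1 × (347)⁴ = 0.628 × 5.67×10⁻⁸ × 18.1 × 1.45×10^10.
P = 9340 W.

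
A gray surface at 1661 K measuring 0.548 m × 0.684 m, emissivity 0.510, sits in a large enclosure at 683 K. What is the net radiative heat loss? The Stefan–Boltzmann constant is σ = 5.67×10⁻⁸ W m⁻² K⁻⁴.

Q ≈ 80100 W

A = 0.548 × 0.684 = 0.375 m².
Q = εσA(T⁴ − T_s⁴). T⁴ − T_s⁴ = (1661)⁴ − (683)⁴ = 7.61×10^12 − 2.18×10^11 = 7.39×10^12 K⁴.
Q = 0.510 × 5.67×10⁻⁸ × 0.375 × 7.39×10^12 = 80100 W.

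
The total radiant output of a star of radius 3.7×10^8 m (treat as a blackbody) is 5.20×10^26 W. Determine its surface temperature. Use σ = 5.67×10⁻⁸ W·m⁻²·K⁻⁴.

T ≈ 8540 K

A = 4πr² = 4π × (3.7×10^8)² = 1.72×10^18 m².
From P = σAT⁴, T = (P / σA)^(1/4) = (5.20×10^26 / (5.67×10⁻⁸ × 1.72×10^18))^(1/4).
T = (5.33×10^15)^(1/4) = 8540 K.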